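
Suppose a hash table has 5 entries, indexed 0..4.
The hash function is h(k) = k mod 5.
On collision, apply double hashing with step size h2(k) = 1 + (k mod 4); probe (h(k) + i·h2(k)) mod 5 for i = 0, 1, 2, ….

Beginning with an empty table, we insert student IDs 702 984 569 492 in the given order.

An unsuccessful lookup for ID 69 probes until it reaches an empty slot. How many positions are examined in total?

4

Insert 702: h=2, slot 2 empty -> index 2.
Insert 984: h=4, slot 4 empty -> index 4.
Insert 569: h=4, h2=2, slot 4 occupied -> index 1.
Insert 492: h=2, h2=1, slot 2 occupied -> index 3.
Table: [—, 569, 702, 492, 984]
Lookup 69: h=4, h2=2, probe 4,1,3,0 → slot 0 empty, not found.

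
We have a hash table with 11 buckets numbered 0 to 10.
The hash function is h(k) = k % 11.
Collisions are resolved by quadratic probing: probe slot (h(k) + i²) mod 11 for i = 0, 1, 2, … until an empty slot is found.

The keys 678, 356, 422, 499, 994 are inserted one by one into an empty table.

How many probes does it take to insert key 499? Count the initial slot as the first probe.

3

Insert 678: h=7, slot 7 empty -> index 7.
Insert 356: h=4, slot 4 empty -> index 4.
Insert 422: h=4, slot 4 occupied -> index 5.
Insert 499: h=4, slots 4,5 occupied -> index 8.
Insert 994: h=4, slots 4,5,8 occupied -> index 2.
Table: [—, —, 994, —, 356, 422, —, 678, 499, —, —]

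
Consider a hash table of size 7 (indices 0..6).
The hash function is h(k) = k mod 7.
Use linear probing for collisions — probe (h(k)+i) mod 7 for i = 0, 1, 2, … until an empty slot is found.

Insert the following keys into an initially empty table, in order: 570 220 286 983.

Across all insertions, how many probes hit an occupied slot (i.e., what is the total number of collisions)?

3

570: h=3 → slot 3
220: h=3, probe 3,4 → slot 4
286: h=6 → slot 6
983: h=3, probe 3,4,5 → slot 5
Table: [∅, ∅, ∅, 570, 220, 983, 286]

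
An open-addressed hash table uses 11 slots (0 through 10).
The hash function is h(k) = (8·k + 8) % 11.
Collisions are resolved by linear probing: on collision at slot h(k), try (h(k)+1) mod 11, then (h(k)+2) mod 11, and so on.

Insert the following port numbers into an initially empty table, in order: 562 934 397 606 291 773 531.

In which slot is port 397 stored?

6

562: h=5 -> slot 5
934: h=0 -> slot 0
397: h=5, probe 5,6 -> slot 6
606: h=5, probe 5,6,7 -> slot 7
291: h=4 -> slot 4
773: h=10 -> slot 10
531: h=10, probe 10,0,1 -> slot 1
Table: [934, 531, _, _, 291, 562, 397, 606, _, _, 773]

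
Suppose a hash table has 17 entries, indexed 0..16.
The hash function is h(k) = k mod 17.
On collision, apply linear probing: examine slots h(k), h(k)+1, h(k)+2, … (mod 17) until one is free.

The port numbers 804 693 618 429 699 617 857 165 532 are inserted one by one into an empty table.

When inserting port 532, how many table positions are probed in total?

804 hashes to 5; slot 5 is free → place at 5.
693 hashes to 13; slot 13 is free → place at 13.
618 hashes to 6; slot 6 is free → place at 6.
429 hashes to 4; slot 4 is free → place at 4.
699 hashes to 2; slot 2 is free → place at 2.
617 hashes to 5; 5,6 taken → place at 7.
857 hashes to 7; 7 taken → place at 8.
165 hashes to 12; slot 12 is free → place at 12.
532 hashes to 5; 5,6,7,8 taken → place at 9.
Table: [_, _, 699, _, 429, 804, 618, 617, 857, 532, _, _, 165, 693, _, _, _]

5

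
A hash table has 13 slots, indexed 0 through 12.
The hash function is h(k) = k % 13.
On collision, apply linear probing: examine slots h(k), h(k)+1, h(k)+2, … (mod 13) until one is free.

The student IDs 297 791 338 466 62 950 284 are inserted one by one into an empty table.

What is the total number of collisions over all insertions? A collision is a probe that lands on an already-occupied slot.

10

Insert 297: h=11, slot 11 empty -> index 11.
Insert 791: h=11, slot 11 occupied -> index 12.
Insert 338: h=0, slot 0 empty -> index 0.
Insert 466: h=11, slots 11,12,0 occupied -> index 1.
Insert 62: h=10, slot 10 empty -> index 10.
Insert 950: h=1, slot 1 occupied -> index 2.
Insert 284: h=11, slots 11,12,0,1,2 occupied -> index 3.
Table: [338, 466, 950, 284, —, —, —, —, —, —, 62, 297, 791]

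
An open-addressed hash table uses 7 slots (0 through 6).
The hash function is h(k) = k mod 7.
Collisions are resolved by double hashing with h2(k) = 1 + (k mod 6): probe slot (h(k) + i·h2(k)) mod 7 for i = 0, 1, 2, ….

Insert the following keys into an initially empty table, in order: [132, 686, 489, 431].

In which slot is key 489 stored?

Insert 132: h=6, slot 6 empty → index 6.
Insert 686: h=0, slot 0 empty → index 0.
Insert 489: h=6, h2=4, slot 6 occupied → index 3.
Insert 431: h=4, slot 4 empty → index 4.
Table: [686, ∅, ∅, 489, 431, ∅, 132]

3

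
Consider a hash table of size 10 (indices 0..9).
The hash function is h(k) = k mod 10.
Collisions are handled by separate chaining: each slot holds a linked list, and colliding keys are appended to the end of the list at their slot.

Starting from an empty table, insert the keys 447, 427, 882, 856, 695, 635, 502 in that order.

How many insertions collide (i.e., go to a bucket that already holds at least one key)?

3

Insert 447: h=7, bucket 7 empty → new chain.
Insert 427: h=7, bucket 7 nonempty → append to chain.
Insert 882: h=2, bucket 2 empty → new chain.
Insert 856: h=6, bucket 6 empty → new chain.
Insert 695: h=5, bucket 5 empty → new chain.
Insert 635: h=5, bucket 5 nonempty → append to chain.
Insert 502: h=2, bucket 2 nonempty → append to chain.
Final buckets:
0: .
1: .
2: 882 -> 502
3: .
4: .
5: 695 -> 635
6: 856
7: 447 -> 427
8: .
9: .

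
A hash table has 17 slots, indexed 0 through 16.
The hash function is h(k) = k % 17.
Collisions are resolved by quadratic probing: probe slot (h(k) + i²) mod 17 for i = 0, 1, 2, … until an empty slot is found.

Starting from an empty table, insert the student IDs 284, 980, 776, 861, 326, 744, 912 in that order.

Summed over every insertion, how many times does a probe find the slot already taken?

284: h=12 => slot 12
980: h=11 => slot 11
776: h=11, probe 11,12,15 => slot 15
861: h=11, probe 11,12,15,3 => slot 3
326: h=3, probe 3,4 => slot 4
744: h=13 => slot 13
912: h=11, probe 11,12,15,3,10 => slot 10
Table: [—, —, —, 861, 326, —, —, —, —, —, 912, 980, 284, 744, —, 776, —]

10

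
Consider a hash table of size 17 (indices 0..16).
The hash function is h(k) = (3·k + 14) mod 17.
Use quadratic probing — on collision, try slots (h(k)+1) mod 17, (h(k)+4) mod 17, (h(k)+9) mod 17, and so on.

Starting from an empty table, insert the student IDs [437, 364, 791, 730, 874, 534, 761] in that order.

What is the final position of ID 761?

3

Insert 437: h=16, slot 16 empty -> index 16.
Insert 364: h=1, slot 1 empty -> index 1.
Insert 791: h=7, slot 7 empty -> index 7.
Insert 730: h=11, slot 11 empty -> index 11.
Insert 874: h=1, slot 1 occupied -> index 2.
Insert 534: h=1, slots 1,2 occupied -> index 5.
Insert 761: h=2, slot 2 occupied -> index 3.
Table: [_, 364, 874, 761, _, 534, _, 791, _, _, _, 730, _, _, _, _, 437]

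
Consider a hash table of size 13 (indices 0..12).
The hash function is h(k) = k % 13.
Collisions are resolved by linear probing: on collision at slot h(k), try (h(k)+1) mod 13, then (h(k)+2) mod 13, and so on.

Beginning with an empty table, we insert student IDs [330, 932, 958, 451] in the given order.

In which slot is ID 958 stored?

10

330 hashes to 5; slot 5 is free → place at 5.
932 hashes to 9; slot 9 is free → place at 9.
958 hashes to 9; 9 taken → place at 10.
451 hashes to 9; 9,10 taken → place at 11.
Table: [-, -, -, -, -, 330, -, -, -, 932, 958, 451, -]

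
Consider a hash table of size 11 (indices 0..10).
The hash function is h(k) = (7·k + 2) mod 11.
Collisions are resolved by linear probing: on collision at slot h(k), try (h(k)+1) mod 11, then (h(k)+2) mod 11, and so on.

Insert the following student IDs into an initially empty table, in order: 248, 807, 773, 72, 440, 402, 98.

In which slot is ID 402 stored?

4

248: h=0 -> slot 0
807: h=8 -> slot 8
773: h=1 -> slot 1
72: h=0, probe 0,1,2 -> slot 2
440: h=2, probe 2,3 -> slot 3
402: h=0, probe 0,1,2,3,4 -> slot 4
98: h=6 -> slot 6
Table: [248, 773, 72, 440, 402, —, 98, —, 807, —, —]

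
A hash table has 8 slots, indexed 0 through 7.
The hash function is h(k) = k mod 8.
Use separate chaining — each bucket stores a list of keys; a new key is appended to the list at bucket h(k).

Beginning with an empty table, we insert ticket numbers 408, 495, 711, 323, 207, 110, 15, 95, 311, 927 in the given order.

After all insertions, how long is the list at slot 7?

7

408 -> bucket 0
495 -> bucket 7
711 -> bucket 7 (collision)
323 -> bucket 3
207 -> bucket 7 (collision)
110 -> bucket 6
15 -> bucket 7 (collision)
95 -> bucket 7 (collision)
311 -> bucket 7 (collision)
927 -> bucket 7 (collision)
Final buckets:
0: 408
1: ∅
2: ∅
3: 323
4: ∅
5: ∅
6: 110
7: 495 -> 711 -> 207 -> 15 -> 95 -> 311 -> 927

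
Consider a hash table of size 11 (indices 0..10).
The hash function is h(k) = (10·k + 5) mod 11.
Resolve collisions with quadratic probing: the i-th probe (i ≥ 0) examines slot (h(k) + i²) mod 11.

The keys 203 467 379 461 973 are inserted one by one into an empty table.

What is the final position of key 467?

203: h=0 => slot 0
467: h=0, probe 0,1 => slot 1
379: h=0, probe 0,1,4 => slot 4
461: h=6 => slot 6
973: h=0, probe 0,1,4,9 => slot 9
Table: [203, 467, —, —, 379, —, 461, —, —, 973, —]

1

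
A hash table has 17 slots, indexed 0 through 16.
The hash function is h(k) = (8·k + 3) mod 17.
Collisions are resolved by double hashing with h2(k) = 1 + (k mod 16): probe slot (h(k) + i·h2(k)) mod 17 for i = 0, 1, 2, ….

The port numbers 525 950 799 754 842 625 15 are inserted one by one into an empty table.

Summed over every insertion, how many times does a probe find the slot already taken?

3

525: h=4 → slot 4
950: h=4, h2=7, probe 4,11 → slot 11
799: h=3 → slot 3
754: h=0 → slot 0
842: h=7 → slot 7
625: h=5 → slot 5
15: h=4, h2=16, probe 4,3,2 → slot 2
Table: [754, -, 15, 799, 525, 625, -, 842, -, -, -, 950, -, -, -, -, -]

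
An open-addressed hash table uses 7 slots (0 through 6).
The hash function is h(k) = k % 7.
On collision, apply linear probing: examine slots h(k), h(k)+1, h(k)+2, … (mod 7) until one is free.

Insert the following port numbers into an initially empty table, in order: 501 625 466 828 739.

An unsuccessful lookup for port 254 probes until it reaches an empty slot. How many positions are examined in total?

501: h=4 -> slot 4
625: h=2 -> slot 2
466: h=4, probe 4,5 -> slot 5
828: h=2, probe 2,3 -> slot 3
739: h=4, probe 4,5,6 -> slot 6
Table: [_, _, 625, 828, 501, 466, 739]
Lookup 254: h=2, probe 2,3,4,5,6,0 → slot 0 empty, not found.

6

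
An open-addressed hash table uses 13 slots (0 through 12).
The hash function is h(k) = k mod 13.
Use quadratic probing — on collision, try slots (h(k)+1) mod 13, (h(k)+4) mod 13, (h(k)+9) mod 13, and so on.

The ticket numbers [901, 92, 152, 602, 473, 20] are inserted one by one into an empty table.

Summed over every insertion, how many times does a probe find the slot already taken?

2

901 hashes to 4; slot 4 is free → place at 4.
92 hashes to 1; slot 1 is free → place at 1.
152 hashes to 9; slot 9 is free → place at 9.
602 hashes to 4; 4 taken → place at 5.
473 hashes to 5; 5 taken → place at 6.
20 hashes to 7; slot 7 is free → place at 7.
Table: [—, 92, —, —, 901, 602, 473, 20, —, 152, —, —, —]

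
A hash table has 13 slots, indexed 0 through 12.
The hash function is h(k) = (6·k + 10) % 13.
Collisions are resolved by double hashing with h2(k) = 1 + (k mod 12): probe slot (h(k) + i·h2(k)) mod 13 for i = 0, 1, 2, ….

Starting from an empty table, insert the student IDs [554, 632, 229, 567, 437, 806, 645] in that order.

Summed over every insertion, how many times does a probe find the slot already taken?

6

554: h=6 -> slot 6
632: h=6, h2=9, probe 6,2 -> slot 2
229: h=6, h2=2, probe 6,8 -> slot 8
567: h=6, h2=4, probe 6,10 -> slot 10
437: h=6, h2=6, probe 6,12 -> slot 12
806: h=10, h2=3, probe 10,0 -> slot 0
645: h=6, h2=10, probe 6,3 -> slot 3
Table: [806, -, 632, 645, -, -, 554, -, 229, -, 567, -, 437]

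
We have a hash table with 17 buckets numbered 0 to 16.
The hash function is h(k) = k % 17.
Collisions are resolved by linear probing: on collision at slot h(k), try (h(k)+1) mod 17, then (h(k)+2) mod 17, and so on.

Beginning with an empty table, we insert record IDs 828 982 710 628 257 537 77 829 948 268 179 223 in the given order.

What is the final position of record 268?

Insert 828: h=12, slot 12 empty -> index 12.
Insert 982: h=13, slot 13 empty -> index 13.
Insert 710: h=13, slot 13 occupied -> index 14.
Insert 628: h=16, slot 16 empty -> index 16.
Insert 257: h=2, slot 2 empty -> index 2.
Insert 537: h=10, slot 10 empty -> index 10.
Insert 77: h=9, slot 9 empty -> index 9.
Insert 829: h=13, slots 13,14 occupied -> index 15.
Insert 948: h=13, slots 13,14,15,16 occupied -> index 0.
Insert 268: h=13, slots 13,14,15,16,0 occupied -> index 1.
Insert 179: h=9, slots 9,10 occupied -> index 11.
Insert 223: h=2, slot 2 occupied -> index 3.
Table: [948, 268, 257, 223, -, -, -, -, -, 77, 537, 179, 828, 982, 710, 829, 628]

1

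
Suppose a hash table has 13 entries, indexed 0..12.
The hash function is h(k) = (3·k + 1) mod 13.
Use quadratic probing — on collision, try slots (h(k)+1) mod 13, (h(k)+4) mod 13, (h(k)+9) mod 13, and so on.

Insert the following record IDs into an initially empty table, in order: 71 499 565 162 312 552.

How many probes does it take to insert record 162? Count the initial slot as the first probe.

3

71 hashes to 6; slot 6 is free -> place at 6.
499 hashes to 3; slot 3 is free -> place at 3.
565 hashes to 6; 6 taken -> place at 7.
162 hashes to 6; 6,7 taken -> place at 10.
312 hashes to 1; slot 1 is free -> place at 1.
552 hashes to 6; 6,7,10 taken -> place at 2.
Table: [., 312, 552, 499, ., ., 71, 565, ., ., 162, ., .]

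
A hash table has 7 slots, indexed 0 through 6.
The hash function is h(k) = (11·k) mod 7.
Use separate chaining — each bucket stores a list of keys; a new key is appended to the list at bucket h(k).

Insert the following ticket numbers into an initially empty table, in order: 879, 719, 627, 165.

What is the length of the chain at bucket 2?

3

Insert 879: h=2, bucket 2 empty → new chain.
Insert 719: h=6, bucket 6 empty → new chain.
Insert 627: h=2, bucket 2 nonempty → append to chain.
Insert 165: h=2, bucket 2 nonempty → append to chain.
Final buckets:
0: —
1: —
2: 879 -> 627 -> 165
3: —
4: —
5: —
6: 719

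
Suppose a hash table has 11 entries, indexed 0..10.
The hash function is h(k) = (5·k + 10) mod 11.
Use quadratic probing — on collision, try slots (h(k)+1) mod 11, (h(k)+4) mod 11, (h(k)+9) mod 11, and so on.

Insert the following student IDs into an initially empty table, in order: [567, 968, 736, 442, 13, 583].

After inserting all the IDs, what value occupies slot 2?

567: h=7 -> slot 7
968: h=10 -> slot 10
736: h=5 -> slot 5
442: h=9 -> slot 9
13: h=9, probe 9,10,2 -> slot 2
583: h=10, probe 10,0 -> slot 0
Table: [583, ∅, 13, ∅, ∅, 736, ∅, 567, ∅, 442, 968]

13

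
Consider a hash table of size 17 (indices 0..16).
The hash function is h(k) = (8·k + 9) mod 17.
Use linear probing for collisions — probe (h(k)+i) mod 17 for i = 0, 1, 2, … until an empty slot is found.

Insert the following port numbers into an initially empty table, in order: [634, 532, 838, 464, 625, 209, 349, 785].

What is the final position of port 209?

2

634: h=15 -> slot 15
532: h=15, probe 15,16 -> slot 16
838: h=15, probe 15,16,0 -> slot 0
464: h=15, probe 15,16,0,1 -> slot 1
625: h=11 -> slot 11
209: h=15, probe 15,16,0,1,2 -> slot 2
349: h=13 -> slot 13
785: h=16, probe 16,0,1,2,3 -> slot 3
Table: [838, 464, 209, 785, _, _, _, _, _, _, _, 625, _, 349, _, 634, 532]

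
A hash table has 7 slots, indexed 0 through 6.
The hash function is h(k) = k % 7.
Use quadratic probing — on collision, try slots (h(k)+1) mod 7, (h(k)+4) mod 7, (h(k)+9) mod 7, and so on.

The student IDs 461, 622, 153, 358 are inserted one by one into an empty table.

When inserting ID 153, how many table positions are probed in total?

3

Insert 461: h=6, slot 6 empty → index 6.
Insert 622: h=6, slot 6 occupied → index 0.
Insert 153: h=6, slots 6,0 occupied → index 3.
Insert 358: h=1, slot 1 empty → index 1.
Table: [622, 358, -, 153, -, -, 461]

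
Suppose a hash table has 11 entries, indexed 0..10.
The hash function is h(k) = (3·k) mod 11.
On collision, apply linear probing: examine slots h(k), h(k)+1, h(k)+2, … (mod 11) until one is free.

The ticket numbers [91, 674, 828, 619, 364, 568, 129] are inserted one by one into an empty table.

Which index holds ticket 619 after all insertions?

1

91 hashes to 9; slot 9 is free => place at 9.
674 hashes to 9; 9 taken => place at 10.
828 hashes to 9; 9,10 taken => place at 0.
619 hashes to 9; 9,10,0 taken => place at 1.
364 hashes to 3; slot 3 is free => place at 3.
568 hashes to 10; 10,0,1 taken => place at 2.
129 hashes to 2; 2,3 taken => place at 4.
Table: [828, 619, 568, 364, 129, —, —, —, —, 91, 674]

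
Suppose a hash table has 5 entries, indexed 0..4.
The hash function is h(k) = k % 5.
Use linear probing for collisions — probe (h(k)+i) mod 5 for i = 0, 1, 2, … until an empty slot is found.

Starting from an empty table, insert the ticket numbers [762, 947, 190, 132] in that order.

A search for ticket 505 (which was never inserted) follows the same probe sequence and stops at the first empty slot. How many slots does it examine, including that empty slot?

2

Insert 762: h=2, slot 2 empty → index 2.
Insert 947: h=2, slot 2 occupied → index 3.
Insert 190: h=0, slot 0 empty → index 0.
Insert 132: h=2, slots 2,3 occupied → index 4.
Table: [190, -, 762, 947, 132]
Lookup 505: h=0, probe 0,1 → slot 1 empty, not found.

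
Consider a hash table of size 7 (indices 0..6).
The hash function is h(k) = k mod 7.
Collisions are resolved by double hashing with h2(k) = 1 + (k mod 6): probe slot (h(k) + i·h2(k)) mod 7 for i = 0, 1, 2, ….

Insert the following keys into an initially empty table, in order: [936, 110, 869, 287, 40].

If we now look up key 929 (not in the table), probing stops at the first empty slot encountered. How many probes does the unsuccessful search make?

2

936: h=5 -> slot 5
110: h=5, h2=3, probe 5,1 -> slot 1
869: h=1, h2=6, probe 1,0 -> slot 0
287: h=0, h2=6, probe 0,6 -> slot 6
40: h=5, h2=5, probe 5,3 -> slot 3
Table: [869, 110, ., 40, ., 936, 287]
Lookup 929: h=5, h2=6, probe 5,4 → slot 4 empty, not found.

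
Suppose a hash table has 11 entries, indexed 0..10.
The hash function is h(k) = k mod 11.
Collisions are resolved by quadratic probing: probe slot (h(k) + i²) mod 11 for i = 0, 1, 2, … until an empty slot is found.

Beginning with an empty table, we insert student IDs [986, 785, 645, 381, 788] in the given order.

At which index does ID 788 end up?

986 hashes to 7; slot 7 is free → place at 7.
785 hashes to 4; slot 4 is free → place at 4.
645 hashes to 7; 7 taken → place at 8.
381 hashes to 7; 7,8 taken → place at 0.
788 hashes to 7; 7,8,0 taken → place at 5.
Table: [381, ., ., ., 785, 788, ., 986, 645, ., .]

5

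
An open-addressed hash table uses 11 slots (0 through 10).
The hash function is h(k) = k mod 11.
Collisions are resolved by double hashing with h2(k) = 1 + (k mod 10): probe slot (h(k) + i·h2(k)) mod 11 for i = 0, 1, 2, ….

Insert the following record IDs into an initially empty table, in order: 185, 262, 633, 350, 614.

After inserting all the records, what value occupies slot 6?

633

Insert 185: h=9, slot 9 empty => index 9.
Insert 262: h=9, h2=3, slot 9 occupied => index 1.
Insert 633: h=6, slot 6 empty => index 6.
Insert 350: h=9, h2=1, slot 9 occupied => index 10.
Insert 614: h=9, h2=5, slot 9 occupied => index 3.
Table: [_, 262, _, 614, _, _, 633, _, _, 185, 350]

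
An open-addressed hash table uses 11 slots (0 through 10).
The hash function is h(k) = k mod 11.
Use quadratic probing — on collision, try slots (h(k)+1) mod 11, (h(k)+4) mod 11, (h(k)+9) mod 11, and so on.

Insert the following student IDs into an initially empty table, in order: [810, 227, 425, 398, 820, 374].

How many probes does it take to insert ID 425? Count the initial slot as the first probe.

810: h=7 → slot 7
227: h=7, probe 7,8 → slot 8
425: h=7, probe 7,8,0 → slot 0
398: h=2 → slot 2
820: h=6 → slot 6
374: h=0, probe 0,1 → slot 1
Table: [425, 374, 398, -, -, -, 820, 810, 227, -, -]

3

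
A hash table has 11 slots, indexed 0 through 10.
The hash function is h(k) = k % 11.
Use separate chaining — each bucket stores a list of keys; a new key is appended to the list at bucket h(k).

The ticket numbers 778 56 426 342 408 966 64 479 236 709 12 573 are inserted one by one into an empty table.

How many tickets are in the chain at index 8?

Insert 778: h=8, bucket 8 empty -> new chain.
Insert 56: h=1, bucket 1 empty -> new chain.
Insert 426: h=8, bucket 8 nonempty -> append to chain.
Insert 342: h=1, bucket 1 nonempty -> append to chain.
Insert 408: h=1, bucket 1 nonempty -> append to chain.
Insert 966: h=9, bucket 9 empty -> new chain.
Insert 64: h=9, bucket 9 nonempty -> append to chain.
Insert 479: h=6, bucket 6 empty -> new chain.
Insert 236: h=5, bucket 5 empty -> new chain.
Insert 709: h=5, bucket 5 nonempty -> append to chain.
Insert 12: h=1, bucket 1 nonempty -> append to chain.
Insert 573: h=1, bucket 1 nonempty -> append to chain.
Final buckets:
0: -
1: 56 -> 342 -> 408 -> 12 -> 573
2: -
3: -
4: -
5: 236 -> 709
6: 479
7: -
8: 778 -> 426
9: 966 -> 64
10: -

2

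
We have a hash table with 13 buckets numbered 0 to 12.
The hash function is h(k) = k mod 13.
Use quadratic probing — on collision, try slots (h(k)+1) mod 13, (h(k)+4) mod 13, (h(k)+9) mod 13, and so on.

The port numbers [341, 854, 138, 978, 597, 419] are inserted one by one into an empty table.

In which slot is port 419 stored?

341 hashes to 3; slot 3 is free => place at 3.
854 hashes to 9; slot 9 is free => place at 9.
138 hashes to 8; slot 8 is free => place at 8.
978 hashes to 3; 3 taken => place at 4.
597 hashes to 12; slot 12 is free => place at 12.
419 hashes to 3; 3,4 taken => place at 7.
Table: [., ., ., 341, 978, ., ., 419, 138, 854, ., ., 597]

7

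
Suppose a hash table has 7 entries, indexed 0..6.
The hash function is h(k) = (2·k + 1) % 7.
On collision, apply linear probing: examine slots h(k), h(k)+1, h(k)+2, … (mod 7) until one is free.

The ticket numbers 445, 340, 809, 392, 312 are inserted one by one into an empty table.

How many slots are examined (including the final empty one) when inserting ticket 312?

4

445: h=2 => slot 2
340: h=2, probe 2,3 => slot 3
809: h=2, probe 2,3,4 => slot 4
392: h=1 => slot 1
312: h=2, probe 2,3,4,5 => slot 5
Table: [_, 392, 445, 340, 809, 312, _]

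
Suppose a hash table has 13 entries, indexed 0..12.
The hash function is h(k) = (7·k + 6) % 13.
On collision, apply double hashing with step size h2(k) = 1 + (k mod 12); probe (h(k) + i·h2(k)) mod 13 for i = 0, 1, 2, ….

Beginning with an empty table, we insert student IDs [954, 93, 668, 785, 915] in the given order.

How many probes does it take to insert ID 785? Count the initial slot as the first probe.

Insert 954: h=2, slot 2 empty → index 2.
Insert 93: h=7, slot 7 empty → index 7.
Insert 668: h=2, h2=9, slot 2 occupied → index 11.
Insert 785: h=2, h2=6, slot 2 occupied → index 8.
Insert 915: h=2, h2=4, slot 2 occupied → index 6.
Table: [_, _, 954, _, _, _, 915, 93, 785, _, _, 668, _]

2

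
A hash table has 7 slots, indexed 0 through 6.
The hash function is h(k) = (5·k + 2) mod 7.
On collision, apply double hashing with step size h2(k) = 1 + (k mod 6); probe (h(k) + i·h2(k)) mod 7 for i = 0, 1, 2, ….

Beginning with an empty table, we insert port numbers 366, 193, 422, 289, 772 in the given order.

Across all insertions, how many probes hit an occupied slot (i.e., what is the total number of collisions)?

366: h=5 → slot 5
193: h=1 → slot 1
422: h=5, h2=3, probe 5,1,4 → slot 4
289: h=5, h2=2, probe 5,0 → slot 0
772: h=5, h2=5, probe 5,3 → slot 3
Table: [289, 193, -, 772, 422, 366, -]

4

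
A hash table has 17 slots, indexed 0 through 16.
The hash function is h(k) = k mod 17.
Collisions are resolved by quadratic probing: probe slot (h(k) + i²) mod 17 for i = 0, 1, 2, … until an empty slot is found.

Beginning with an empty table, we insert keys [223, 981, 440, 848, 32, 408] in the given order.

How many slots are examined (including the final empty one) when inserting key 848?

Insert 223: h=2, slot 2 empty -> index 2.
Insert 981: h=12, slot 12 empty -> index 12.
Insert 440: h=15, slot 15 empty -> index 15.
Insert 848: h=15, slot 15 occupied -> index 16.
Insert 32: h=15, slots 15,16,2 occupied -> index 7.
Insert 408: h=0, slot 0 empty -> index 0.
Table: [408, -, 223, -, -, -, -, 32, -, -, -, -, 981, -, -, 440, 848]

2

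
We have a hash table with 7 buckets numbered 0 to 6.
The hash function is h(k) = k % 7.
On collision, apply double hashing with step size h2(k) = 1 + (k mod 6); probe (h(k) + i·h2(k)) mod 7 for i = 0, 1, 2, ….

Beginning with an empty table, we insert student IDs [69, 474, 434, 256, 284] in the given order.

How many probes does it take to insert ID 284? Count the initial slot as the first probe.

3

69 hashes to 6; slot 6 is free → place at 6.
474 hashes to 5; slot 5 is free → place at 5.
434 hashes to 0; slot 0 is free → place at 0.
256 hashes to 4; slot 4 is free → place at 4.
284 hashes to 4, h2=3; 4,0 taken → place at 3.
Table: [434, -, -, 284, 256, 474, 69]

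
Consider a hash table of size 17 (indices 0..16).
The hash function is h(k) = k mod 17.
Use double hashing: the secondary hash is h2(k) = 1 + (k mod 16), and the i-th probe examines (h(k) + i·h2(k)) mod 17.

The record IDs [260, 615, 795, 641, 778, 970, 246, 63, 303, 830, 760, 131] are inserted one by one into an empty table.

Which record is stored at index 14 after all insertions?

303

260 hashes to 5; slot 5 is free → place at 5.
615 hashes to 3; slot 3 is free → place at 3.
795 hashes to 13; slot 13 is free → place at 13.
641 hashes to 12; slot 12 is free → place at 12.
778 hashes to 13, h2=11; 13 taken → place at 7.
970 hashes to 1; slot 1 is free → place at 1.
246 hashes to 8; slot 8 is free → place at 8.
63 hashes to 12, h2=16; 12 taken → place at 11.
303 hashes to 14; slot 14 is free → place at 14.
830 hashes to 14, h2=15; 14,12 taken → place at 10.
760 hashes to 12, h2=9; 12 taken → place at 4.
131 hashes to 12, h2=4; 12 taken → place at 16.
Table: [., 970, ., 615, 760, 260, ., 778, 246, ., 830, 63, 641, 795, 303, ., 131]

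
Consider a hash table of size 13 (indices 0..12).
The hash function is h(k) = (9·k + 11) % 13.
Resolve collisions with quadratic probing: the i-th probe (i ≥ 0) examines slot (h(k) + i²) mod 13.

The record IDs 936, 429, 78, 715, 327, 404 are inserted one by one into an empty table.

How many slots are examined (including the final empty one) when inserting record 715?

Insert 936: h=11, slot 11 empty -> index 11.
Insert 429: h=11, slot 11 occupied -> index 12.
Insert 78: h=11, slots 11,12 occupied -> index 2.
Insert 715: h=11, slots 11,12,2 occupied -> index 7.
Insert 327: h=3, slot 3 empty -> index 3.
Insert 404: h=7, slot 7 occupied -> index 8.
Table: [—, —, 78, 327, —, —, —, 715, 404, —, —, 936, 429]

4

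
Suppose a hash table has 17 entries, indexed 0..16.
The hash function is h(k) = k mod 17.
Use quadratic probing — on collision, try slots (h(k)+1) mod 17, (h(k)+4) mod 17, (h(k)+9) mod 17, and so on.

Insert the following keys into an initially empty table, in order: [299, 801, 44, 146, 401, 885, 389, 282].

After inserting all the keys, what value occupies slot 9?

401

Insert 299: h=10, slot 10 empty => index 10.
Insert 801: h=2, slot 2 empty => index 2.
Insert 44: h=10, slot 10 occupied => index 11.
Insert 146: h=10, slots 10,11 occupied => index 14.
Insert 401: h=10, slots 10,11,14,2 occupied => index 9.
Insert 885: h=1, slot 1 empty => index 1.
Insert 389: h=15, slot 15 empty => index 15.
Insert 282: h=10, slots 10,11,14,2,9,1 occupied => index 12.
Table: [., 885, 801, ., ., ., ., ., ., 401, 299, 44, 282, ., 146, 389, .]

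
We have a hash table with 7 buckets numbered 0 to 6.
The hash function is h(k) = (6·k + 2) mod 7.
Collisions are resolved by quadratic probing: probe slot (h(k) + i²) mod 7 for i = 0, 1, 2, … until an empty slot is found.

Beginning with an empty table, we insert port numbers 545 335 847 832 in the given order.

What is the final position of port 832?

Insert 545: h=3, slot 3 empty => index 3.
Insert 335: h=3, slot 3 occupied => index 4.
Insert 847: h=2, slot 2 empty => index 2.
Insert 832: h=3, slots 3,4 occupied => index 0.
Table: [832, ., 847, 545, 335, ., .]

0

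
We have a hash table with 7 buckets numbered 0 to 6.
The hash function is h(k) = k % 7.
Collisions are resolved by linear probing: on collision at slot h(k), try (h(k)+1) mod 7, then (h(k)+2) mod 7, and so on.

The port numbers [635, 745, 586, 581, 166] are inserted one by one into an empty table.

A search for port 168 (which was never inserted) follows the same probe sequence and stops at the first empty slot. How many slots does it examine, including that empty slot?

3

Insert 635: h=5, slot 5 empty -> index 5.
Insert 745: h=3, slot 3 empty -> index 3.
Insert 586: h=5, slot 5 occupied -> index 6.
Insert 581: h=0, slot 0 empty -> index 0.
Insert 166: h=5, slots 5,6,0 occupied -> index 1.
Table: [581, 166, —, 745, —, 635, 586]
Lookup 168: h=0, probe 0,1,2 → slot 2 empty, not found.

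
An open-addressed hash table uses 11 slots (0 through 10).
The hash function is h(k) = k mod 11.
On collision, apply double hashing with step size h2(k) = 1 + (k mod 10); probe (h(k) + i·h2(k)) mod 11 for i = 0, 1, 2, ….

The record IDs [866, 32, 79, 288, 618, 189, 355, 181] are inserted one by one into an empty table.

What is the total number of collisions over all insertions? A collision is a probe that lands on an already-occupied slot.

4

866 hashes to 8; slot 8 is free → place at 8.
32 hashes to 10; slot 10 is free → place at 10.
79 hashes to 2; slot 2 is free → place at 2.
288 hashes to 2, h2=9; 2 taken → place at 0.
618 hashes to 2, h2=9; 2,0 taken → place at 9.
189 hashes to 2, h2=10; 2 taken → place at 1.
355 hashes to 3; slot 3 is free → place at 3.
181 hashes to 5; slot 5 is free → place at 5.
Table: [288, 189, 79, 355, -, 181, -, -, 866, 618, 32]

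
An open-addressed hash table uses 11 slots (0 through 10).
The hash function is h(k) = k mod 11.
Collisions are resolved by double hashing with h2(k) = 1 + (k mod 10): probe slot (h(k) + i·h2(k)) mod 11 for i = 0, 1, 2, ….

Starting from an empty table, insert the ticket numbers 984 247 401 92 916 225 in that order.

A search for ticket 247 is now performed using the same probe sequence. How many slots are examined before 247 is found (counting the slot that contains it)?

984: h=5 => slot 5
247: h=5, h2=8, probe 5,2 => slot 2
401: h=5, h2=2, probe 5,7 => slot 7
92: h=4 => slot 4
916: h=3 => slot 3
225: h=5, h2=6, probe 5,0 => slot 0
Table: [225, _, 247, 916, 92, 984, _, 401, _, _, _]
Lookup 247: h=5, h2=8, probe 5,2 → found at 2.

2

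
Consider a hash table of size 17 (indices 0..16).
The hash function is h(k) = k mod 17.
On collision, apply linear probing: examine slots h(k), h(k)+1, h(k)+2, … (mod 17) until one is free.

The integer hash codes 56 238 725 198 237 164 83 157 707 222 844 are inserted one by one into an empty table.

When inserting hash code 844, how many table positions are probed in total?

56: h=5 → slot 5
238: h=0 → slot 0
725: h=11 → slot 11
198: h=11, probe 11,12 → slot 12
237: h=16 → slot 16
164: h=11, probe 11,12,13 → slot 13
83: h=15 → slot 15
157: h=4 → slot 4
707: h=10 → slot 10
222: h=1 → slot 1
844: h=11, probe 11,12,13,14 → slot 14
Table: [238, 222, -, -, 157, 56, -, -, -, -, 707, 725, 198, 164, 844, 83, 237]

4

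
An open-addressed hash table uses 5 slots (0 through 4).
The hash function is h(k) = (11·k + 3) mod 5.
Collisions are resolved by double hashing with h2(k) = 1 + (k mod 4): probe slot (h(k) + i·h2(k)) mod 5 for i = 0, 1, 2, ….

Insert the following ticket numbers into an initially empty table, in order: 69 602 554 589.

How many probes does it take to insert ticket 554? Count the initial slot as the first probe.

69: h=2 → slot 2
602: h=0 → slot 0
554: h=2, h2=3, probe 2,0,3 → slot 3
589: h=2, h2=2, probe 2,4 → slot 4
Table: [602, _, 69, 554, 589]

3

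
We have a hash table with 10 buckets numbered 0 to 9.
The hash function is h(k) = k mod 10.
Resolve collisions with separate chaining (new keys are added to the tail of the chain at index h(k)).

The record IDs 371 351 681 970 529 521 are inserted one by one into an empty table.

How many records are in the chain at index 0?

1

371 -> bucket 1
351 -> bucket 1 (collision)
681 -> bucket 1 (collision)
970 -> bucket 0
529 -> bucket 9
521 -> bucket 1 (collision)
Final buckets:
0: 970
1: 371 -> 351 -> 681 -> 521
2: .
3: .
4: .
5: .
6: .
7: .
8: .
9: 529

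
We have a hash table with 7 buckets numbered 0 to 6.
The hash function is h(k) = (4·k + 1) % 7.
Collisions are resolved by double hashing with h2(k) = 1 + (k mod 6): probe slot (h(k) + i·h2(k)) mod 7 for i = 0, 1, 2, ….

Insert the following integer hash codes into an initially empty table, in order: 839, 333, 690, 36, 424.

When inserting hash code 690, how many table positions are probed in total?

3

839 hashes to 4; slot 4 is free => place at 4.
333 hashes to 3; slot 3 is free => place at 3.
690 hashes to 3, h2=1; 3,4 taken => place at 5.
36 hashes to 5, h2=1; 5 taken => place at 6.
424 hashes to 3, h2=5; 3 taken => place at 1.
Table: [∅, 424, ∅, 333, 839, 690, 36]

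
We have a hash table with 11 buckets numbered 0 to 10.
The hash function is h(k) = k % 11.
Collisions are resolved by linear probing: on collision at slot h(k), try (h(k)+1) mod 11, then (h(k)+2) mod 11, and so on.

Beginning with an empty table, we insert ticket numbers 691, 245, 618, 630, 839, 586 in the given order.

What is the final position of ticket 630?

Insert 691: h=9, slot 9 empty => index 9.
Insert 245: h=3, slot 3 empty => index 3.
Insert 618: h=2, slot 2 empty => index 2.
Insert 630: h=3, slot 3 occupied => index 4.
Insert 839: h=3, slots 3,4 occupied => index 5.
Insert 586: h=3, slots 3,4,5 occupied => index 6.
Table: [., ., 618, 245, 630, 839, 586, ., ., 691, .]

4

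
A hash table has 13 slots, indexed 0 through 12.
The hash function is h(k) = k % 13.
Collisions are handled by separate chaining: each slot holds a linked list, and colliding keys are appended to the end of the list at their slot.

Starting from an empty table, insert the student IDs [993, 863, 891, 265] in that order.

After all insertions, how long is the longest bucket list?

Insert 993: h=5, bucket 5 empty → new chain.
Insert 863: h=5, bucket 5 nonempty → append to chain.
Insert 891: h=7, bucket 7 empty → new chain.
Insert 265: h=5, bucket 5 nonempty → append to chain.
Final buckets:
0: ∅
1: ∅
2: ∅
3: ∅
4: ∅
5: 993 -> 863 -> 265
6: ∅
7: 891
8: ∅
9: ∅
10: ∅
11: ∅
12: ∅

3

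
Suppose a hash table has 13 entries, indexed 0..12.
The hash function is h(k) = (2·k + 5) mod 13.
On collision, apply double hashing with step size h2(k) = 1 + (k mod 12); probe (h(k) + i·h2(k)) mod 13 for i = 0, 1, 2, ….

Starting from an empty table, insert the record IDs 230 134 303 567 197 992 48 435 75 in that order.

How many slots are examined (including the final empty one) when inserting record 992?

3

230: h=10 → slot 10
134: h=0 → slot 0
303: h=0, h2=4, probe 0,4 → slot 4
567: h=8 → slot 8
197: h=9 → slot 9
992: h=0, h2=9, probe 0,9,5 → slot 5
48: h=10, h2=1, probe 10,11 → slot 11
435: h=4, h2=4, probe 4,8,12 → slot 12
75: h=12, h2=4, probe 12,3 → slot 3
Table: [134, ., ., 75, 303, 992, ., ., 567, 197, 230, 48, 435]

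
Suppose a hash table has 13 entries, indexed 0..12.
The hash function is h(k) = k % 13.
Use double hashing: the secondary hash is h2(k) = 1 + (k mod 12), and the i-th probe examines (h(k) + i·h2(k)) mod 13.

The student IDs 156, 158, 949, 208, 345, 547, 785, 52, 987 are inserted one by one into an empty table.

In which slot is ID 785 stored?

11

156: h=0 => slot 0
158: h=2 => slot 2
949: h=0, h2=2, probe 0,2,4 => slot 4
208: h=0, h2=5, probe 0,5 => slot 5
345: h=7 => slot 7
547: h=1 => slot 1
785: h=5, h2=6, probe 5,11 => slot 11
52: h=0, h2=5, probe 0,5,10 => slot 10
987: h=12 => slot 12
Table: [156, 547, 158, ∅, 949, 208, ∅, 345, ∅, ∅, 52, 785, 987]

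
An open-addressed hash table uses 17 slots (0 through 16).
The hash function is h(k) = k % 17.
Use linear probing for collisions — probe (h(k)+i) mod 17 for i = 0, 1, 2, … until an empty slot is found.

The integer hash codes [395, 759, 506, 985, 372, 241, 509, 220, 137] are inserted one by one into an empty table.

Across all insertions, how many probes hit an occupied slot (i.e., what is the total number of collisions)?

4

395: h=4 → slot 4
759: h=11 → slot 11
506: h=13 → slot 13
985: h=16 → slot 16
372: h=15 → slot 15
241: h=3 → slot 3
509: h=16, probe 16,0 → slot 0
220: h=16, probe 16,0,1 → slot 1
137: h=1, probe 1,2 → slot 2
Table: [509, 220, 137, 241, 395, _, _, _, _, _, _, 759, _, 506, _, 372, 985]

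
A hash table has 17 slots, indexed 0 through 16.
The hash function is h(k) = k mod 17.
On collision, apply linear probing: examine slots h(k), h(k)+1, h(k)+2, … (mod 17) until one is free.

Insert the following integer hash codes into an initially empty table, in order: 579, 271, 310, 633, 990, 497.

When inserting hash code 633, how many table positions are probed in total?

579 hashes to 1; slot 1 is free -> place at 1.
271 hashes to 16; slot 16 is free -> place at 16.
310 hashes to 4; slot 4 is free -> place at 4.
633 hashes to 4; 4 taken -> place at 5.
990 hashes to 4; 4,5 taken -> place at 6.
497 hashes to 4; 4,5,6 taken -> place at 7.
Table: [-, 579, -, -, 310, 633, 990, 497, -, -, -, -, -, -, -, -, 271]

2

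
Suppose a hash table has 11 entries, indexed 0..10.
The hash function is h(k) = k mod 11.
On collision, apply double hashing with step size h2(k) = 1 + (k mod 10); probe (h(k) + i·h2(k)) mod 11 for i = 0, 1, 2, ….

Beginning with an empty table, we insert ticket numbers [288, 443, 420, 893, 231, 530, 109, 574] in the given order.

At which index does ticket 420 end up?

4

Insert 288: h=2, slot 2 empty -> index 2.
Insert 443: h=3, slot 3 empty -> index 3.
Insert 420: h=2, h2=1, slots 2,3 occupied -> index 4.
Insert 893: h=2, h2=4, slot 2 occupied -> index 6.
Insert 231: h=0, slot 0 empty -> index 0.
Insert 530: h=2, h2=1, slots 2,3,4 occupied -> index 5.
Insert 109: h=10, slot 10 empty -> index 10.
Insert 574: h=2, h2=5, slot 2 occupied -> index 7.
Table: [231, —, 288, 443, 420, 530, 893, 574, —, —, 109]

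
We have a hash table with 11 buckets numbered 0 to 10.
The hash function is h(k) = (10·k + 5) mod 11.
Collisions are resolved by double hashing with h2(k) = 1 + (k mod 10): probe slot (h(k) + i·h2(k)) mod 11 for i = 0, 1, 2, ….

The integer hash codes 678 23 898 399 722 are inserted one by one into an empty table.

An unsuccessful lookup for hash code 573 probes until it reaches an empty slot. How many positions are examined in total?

2

678: h=9 -> slot 9
23: h=4 -> slot 4
898: h=9, h2=9, probe 9,7 -> slot 7
399: h=2 -> slot 2
722: h=9, h2=3, probe 9,1 -> slot 1
Table: [., 722, 399, ., 23, ., ., 898, ., 678, .]
Lookup 573: h=4, h2=4, probe 4,8 → slot 8 empty, not found.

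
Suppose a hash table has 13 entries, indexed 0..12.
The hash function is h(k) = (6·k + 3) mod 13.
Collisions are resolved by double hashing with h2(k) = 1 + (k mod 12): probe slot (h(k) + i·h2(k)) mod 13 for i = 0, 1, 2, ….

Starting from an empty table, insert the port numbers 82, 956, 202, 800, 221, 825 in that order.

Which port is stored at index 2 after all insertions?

800

82 hashes to 1; slot 1 is free => place at 1.
956 hashes to 6; slot 6 is free => place at 6.
202 hashes to 6, h2=11; 6 taken => place at 4.
800 hashes to 6, h2=9; 6 taken => place at 2.
221 hashes to 3; slot 3 is free => place at 3.
825 hashes to 0; slot 0 is free => place at 0.
Table: [825, 82, 800, 221, 202, —, 956, —, —, —, —, —, —]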